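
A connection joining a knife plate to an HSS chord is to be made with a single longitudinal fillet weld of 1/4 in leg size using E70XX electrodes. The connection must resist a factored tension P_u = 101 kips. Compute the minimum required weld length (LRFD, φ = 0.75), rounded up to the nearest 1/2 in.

E70XX → F_EXX = 70 ksi.
Throat t_e = 0.707 × 0.25 = 0.1767 in.
φr_n = 0.75 × 0.6 × 70 × 0.1767 = 5.568 kips/in.
L_req = P_u / φr_n = 101 / 5.568 = 18.14 in total.
Round up → use L = 18.5 in.

L = 18.5 in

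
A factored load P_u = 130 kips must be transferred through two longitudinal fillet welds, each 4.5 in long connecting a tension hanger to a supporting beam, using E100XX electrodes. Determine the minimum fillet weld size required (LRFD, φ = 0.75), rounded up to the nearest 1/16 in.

E100XX → F_EXX = 100 ksi.
Total weld length L = 9 in.
Required throat t_e = P_u / (φ × 0.6 F_EXX × L) = 130 / (0.75 × 0.6 × 100 × 9) = 0.321 in.
Required leg w = t_e / 0.707 = 0.454 in → use 1/2 in.

w = 1/2 in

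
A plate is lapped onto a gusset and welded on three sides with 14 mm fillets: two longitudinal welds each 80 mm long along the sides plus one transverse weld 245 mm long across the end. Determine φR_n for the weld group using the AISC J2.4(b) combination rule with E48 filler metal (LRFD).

E48XX → F_EXX = 480 MPa.
t_e = 0.707 × 14 = 9.898 mm.
R_nwl = 0.6 × 480 × 9.898 × 160 × 10⁻³ = 456.1 kN (longitudinal, 2 welds).
R_nwt = 0.6 × 480 × 9.898 × 245 × 10⁻³ = 698.4 kN (transverse, base value).
(i) R_nwl + R_nwt = 1155 kN; (ii) 0.85 R_nwl + 1.5 R_nwt = 1435 kN.
R_n = max = 1435 kN [governs: (ii)]; φR_n = 1076 kN.

φR_n ≈ 1080 kN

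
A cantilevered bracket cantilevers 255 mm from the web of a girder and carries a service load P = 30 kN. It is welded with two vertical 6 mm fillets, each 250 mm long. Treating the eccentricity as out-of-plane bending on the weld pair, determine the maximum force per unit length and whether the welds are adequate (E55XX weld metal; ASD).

E55XX → F_EXX = 550 MPa.
L_w = 2 × 250 = 500 mm; section modulus (unit throat) S = 2 × L²/6 = 20830 mm².
Direct shear f_v = P/L_w = 30×10³/500 = 60 N/mm.
Moment M = P × e = 30×10³ × 255 = 7650000 N·mm; bending f_b = M/S = 367.2 N/mm.
f_max = √(f_v² + f_b²) = √(60² + 367.2²) = 372.1 N/mm.
r_n/Ω = (1/2.0) × 0.6 × 550 × (0.707 × 6) = 699.9 N/mm → adequate.

f_max ≈ 372 N/mm; adequate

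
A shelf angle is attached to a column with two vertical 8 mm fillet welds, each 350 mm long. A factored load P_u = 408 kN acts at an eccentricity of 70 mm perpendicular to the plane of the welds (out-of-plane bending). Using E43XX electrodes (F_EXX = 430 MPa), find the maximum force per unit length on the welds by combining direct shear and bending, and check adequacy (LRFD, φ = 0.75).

f_max ≈ 910 N/mm; adequate

L_w = 2 × 350 = 700 mm; section modulus (unit throat) S = 2 × L²/6 = 40830 mm².
Direct shear f_v = P/L_w = 408×10³/700 = 582.9 N/mm.
Moment M = P × e = 408×10³ × 70 = 28560000 N·mm; bending f_b = M/S = 699.4 N/mm.
f_max = √(f_v² + f_b²) = √(582.9² + 699.4²) = 910.5 N/mm.
φr_n = 0.75 × 0.6 × 430 × (0.707 × 8) = 1094 N/mm → adequate.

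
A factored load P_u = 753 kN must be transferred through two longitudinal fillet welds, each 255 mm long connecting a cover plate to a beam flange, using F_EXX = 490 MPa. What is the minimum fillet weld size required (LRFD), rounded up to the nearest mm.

Total weld length L = 510 mm.
Required throat t_e = P_u / (φ × 0.6 F_EXX × L) = 753 / (0.75 × 0.6 × 490 × 510 × 10⁻³) = 6.696 mm.
Required leg w = t_e / 0.707 = 9.471 mm → use 10 mm.

w = 10 mm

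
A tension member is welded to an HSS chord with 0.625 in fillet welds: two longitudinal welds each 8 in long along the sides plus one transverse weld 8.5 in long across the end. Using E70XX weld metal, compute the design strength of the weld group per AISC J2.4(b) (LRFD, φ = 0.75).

E70XX → F_EXX = 70 ksi.
t_e = 0.707 × 0.625 = 0.4419 in.
R_nwl = 0.6 × 70 × 0.4419 × 16 = 296.9 kips (longitudinal, 2 welds).
R_nwt = 0.6 × 70 × 0.4419 × 8.5 = 157.7 kips (transverse, base value).
(i) R_nwl + R_nwt = 454.7 kips; (ii) 0.85 R_nwl + 1.5 R_nwt = 489 kips.
R_n = max = 489 kips [governs: (ii)]; φR_n = 366.8 kips.

φR_n ≈ 367 kips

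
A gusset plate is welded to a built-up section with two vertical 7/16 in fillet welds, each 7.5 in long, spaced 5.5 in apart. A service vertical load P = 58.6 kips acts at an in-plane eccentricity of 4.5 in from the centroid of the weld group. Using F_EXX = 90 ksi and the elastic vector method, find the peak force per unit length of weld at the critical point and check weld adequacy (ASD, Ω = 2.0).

f_max ≈ 9.52 kip/in; NOT adequate

Total weld length L_w = 15 in. Treat welds as unit-width lines.
Polar moment about centroid: J = 2[d³/12 + d(b/2)²] = 2[7.5³/12 + 7.5×2.75²] = 183.8 in³.
Direct shear f_v = P/L_w = 58.6 / 15 = 3.907 kip/in (vertical).
Torsion M = P·e = 58.6 × 4.5 = 263.7 kip·in.
Critical point at (x, y) = (2.75, 3.75) from centroid. f_tx = M·y/J = 5.382 kip/in; f_ty = M·x/J = 3.947 kip/in.
Resultant f_max = √[f_tx² + (f_v + f_ty)²] = √[5.382² + (3.907 + 3.947)²] = 9.52 kip/in.
Capacity per unit length: r_n/Ω = (1/2.0) × 0.6 × 90 × (0.707 × 0.4375) = 8.351 kip/in.
9.52 > 8.351 → NOT adequate.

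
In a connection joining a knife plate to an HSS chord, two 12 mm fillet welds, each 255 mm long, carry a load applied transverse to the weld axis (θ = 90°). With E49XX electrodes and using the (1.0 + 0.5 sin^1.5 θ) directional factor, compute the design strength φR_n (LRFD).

φR_n ≈ 1430 kN

E49XX → F_EXX = 490 MPa.
t_e = 0.707 × 12 = 8.484 mm; A_we = 8.484 × 510 = 4327 mm².
Directional factor: 1.0 + 0.5 sin^1.5(90°) = 1.5.
F_nw = 0.6 × 490 × 1.5 = 441 MPa.
φR_n = 0.75 × 441 × 4327 × 10⁻³ = 1431 kN.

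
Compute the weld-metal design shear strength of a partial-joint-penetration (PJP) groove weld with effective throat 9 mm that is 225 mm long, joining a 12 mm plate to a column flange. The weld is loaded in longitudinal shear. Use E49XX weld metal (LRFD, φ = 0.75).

E49XX → F_EXX = 490 MPa.
Effective throat (given) t_e = 9 mm.
A_we = 9 × 225 = 2025 mm².
F_nw = 0.6 F_EXX = 294 MPa.
φR_n = 0.75 × 294 × 2025 × 10⁻³ = 446.5 kN.

φR_n ≈ 447 kN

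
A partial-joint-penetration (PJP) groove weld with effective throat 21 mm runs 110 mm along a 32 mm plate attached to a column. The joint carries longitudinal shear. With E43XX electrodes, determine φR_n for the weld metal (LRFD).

φR_n ≈ 447 kN

E43XX → F_EXX = 430 MPa.
Effective throat (given) t_e = 21 mm.
A_we = 21 × 110 = 2310 mm².
F_nw = 0.6 F_EXX = 258 MPa.
φR_n = 0.75 × 258 × 2310 × 10⁻³ = 447 kN.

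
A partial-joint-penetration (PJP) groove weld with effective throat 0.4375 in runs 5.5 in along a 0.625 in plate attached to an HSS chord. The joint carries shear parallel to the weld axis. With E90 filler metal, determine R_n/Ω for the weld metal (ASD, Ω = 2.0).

E90XX → F_EXX = 90 ksi.
Effective throat (given) t_e = 0.4375 in.
A_we = 0.4375 × 5.5 = 2.406 in².
F_nw = 0.6 F_EXX = 54 ksi.
R_n/Ω = (54 × 2.406) / 2.0 = 64.97 kips.

R_n/Ω ≈ 65 kips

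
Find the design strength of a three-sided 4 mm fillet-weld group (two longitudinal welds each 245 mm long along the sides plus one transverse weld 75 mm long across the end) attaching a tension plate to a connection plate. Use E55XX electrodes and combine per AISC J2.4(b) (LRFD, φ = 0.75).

φR_n ≈ 395 kN

E55XX → F_EXX = 550 MPa.
t_e = 0.707 × 4 = 2.828 mm.
R_nwl = 0.6 × 550 × 2.828 × 490 × 10⁻³ = 457.3 kN (longitudinal, 2 welds).
R_nwt = 0.6 × 550 × 2.828 × 75 × 10⁻³ = 69.99 kN (transverse, base value).
(i) R_nwl + R_nwt = 527.3 kN; (ii) 0.85 R_nwl + 1.5 R_nwt = 493.7 kN.
R_n = max = 527.3 kN [governs: (i)]; φR_n = 395.5 kN.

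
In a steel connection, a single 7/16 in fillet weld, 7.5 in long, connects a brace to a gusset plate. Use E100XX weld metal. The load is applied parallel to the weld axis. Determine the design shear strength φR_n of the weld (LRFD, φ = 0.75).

φR_n ≈ 104 kips

E100XX → F_EXX = 100 ksi.
Effective throat t_e = 0.707 × 0.4375 = 0.3093 in.
Total length L = 7.5 in; A_we = 0.3093 × 7.5 = 2.32 in².
F_nw = 0.6 F_EXX = 0.6 × 100 = 60 ksi.
φR_n = 0.75 × 60 × 2.32 = 104.4 kips.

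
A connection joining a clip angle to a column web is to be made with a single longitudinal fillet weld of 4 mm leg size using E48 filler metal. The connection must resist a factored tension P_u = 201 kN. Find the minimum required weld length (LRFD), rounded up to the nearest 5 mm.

E48XX → F_EXX = 480 MPa.
Throat t_e = 0.707 × 4 = 2.828 mm.
φr_n = 0.75 × 0.6 × 480 × 2.828 × 10⁻³ = 0.6108 kN/mm.
L_req = P_u / φr_n = 201 / 0.6108 = 329.1 mm total.
Round up → use L = 330 mm.

L = 330 mm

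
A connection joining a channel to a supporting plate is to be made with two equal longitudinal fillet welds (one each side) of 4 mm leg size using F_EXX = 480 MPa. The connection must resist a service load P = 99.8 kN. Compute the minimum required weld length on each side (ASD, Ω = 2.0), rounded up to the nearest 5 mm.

Throat t_e = 0.707 × 4 = 2.828 mm.
r_n/Ω = (0.6 × 480 × 2.828) / 2.0 = 407.2 N/mm = 0.4072 kN/mm.
L_req = P / (r_n/Ω) = 99.8 / 0.4072 = 245.1 mm total.
Per side: 245.1 / 2 = 122.5 mm.
Round up → use L = 125 mm on each side.

L = 125 mm on each side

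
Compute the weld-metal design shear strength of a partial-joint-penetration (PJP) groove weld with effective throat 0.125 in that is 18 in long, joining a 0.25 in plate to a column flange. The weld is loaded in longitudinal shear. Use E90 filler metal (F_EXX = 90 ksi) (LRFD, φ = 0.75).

Effective throat (given) t_e = 0.125 in.
A_we = 0.125 × 18 = 2.25 in².
F_nw = 0.6 F_EXX = 54 ksi.
φR_n = 0.75 × 54 × 2.25 = 91.12 kips.

φR_n ≈ 91.1 kips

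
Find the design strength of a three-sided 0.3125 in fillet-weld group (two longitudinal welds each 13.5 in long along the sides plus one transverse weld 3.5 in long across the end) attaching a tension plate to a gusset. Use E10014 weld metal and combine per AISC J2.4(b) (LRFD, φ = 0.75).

φR_n ≈ 303 kip

E100XX → F_EXX = 100 ksi.
t_e = 0.707 × 0.3125 = 0.2209 in.
R_nwl = 0.6 × 100 × 0.2209 × 27 = 357.9 kip (longitudinal, 2 welds).
R_nwt = 0.6 × 100 × 0.2209 × 3.5 = 46.4 kip (transverse, base value).
(i) R_nwl + R_nwt = 404.3 kip; (ii) 0.85 R_nwl + 1.5 R_nwt = 373.8 kip.
R_n = max = 404.3 kip [governs: (i)]; φR_n = 303.2 kip.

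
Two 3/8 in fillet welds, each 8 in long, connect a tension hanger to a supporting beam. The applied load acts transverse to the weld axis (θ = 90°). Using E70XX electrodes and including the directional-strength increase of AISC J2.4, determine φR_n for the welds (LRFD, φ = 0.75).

φR_n ≈ 200 kip

E70XX → F_EXX = 70 ksi.
t_e = 0.707 × 0.375 = 0.2651 in; A_we = 0.2651 × 16 = 4.242 in².
Directional factor: 1.0 + 0.5 sin^1.5(90°) = 1.5.
F_nw = 0.6 × 70 × 1.5 = 63 ksi.
φR_n = 0.75 × 63 × 4.242 = 200.4 kip.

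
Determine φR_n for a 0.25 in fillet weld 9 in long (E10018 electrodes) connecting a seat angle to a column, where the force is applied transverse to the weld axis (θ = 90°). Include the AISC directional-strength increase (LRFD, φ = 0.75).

E100XX → F_EXX = 100 ksi.
t_e = 0.707 × 0.25 = 0.1767 in; A_we = 0.1767 × 9 = 1.591 in².
Directional factor: 1.0 + 0.5 sin^1.5(90°) = 1.5.
F_nw = 0.6 × 100 × 1.5 = 90 ksi.
φR_n = 0.75 × 90 × 1.591 = 107.4 kip.

φR_n ≈ 107 kip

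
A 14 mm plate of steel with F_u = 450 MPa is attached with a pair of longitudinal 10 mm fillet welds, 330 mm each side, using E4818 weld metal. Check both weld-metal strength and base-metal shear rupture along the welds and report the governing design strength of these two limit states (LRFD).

E48XX → F_EXX = 480 MPa.
t_e = 0.707 × 10 = 7.07 mm; L = 660 mm.
Weld metal: φR_n = 0.75 × 0.6 × 480 × 7.07 × 660 × 10⁻³ = 1008 kN.
Base metal (shear rupture): φR_n = 0.75 × 0.6 × 450 × 14 × 660 × 10⁻³ = 1871 kN.
Governing: weld metal.

φR_n ≈ 1010 kN (weld metal governs)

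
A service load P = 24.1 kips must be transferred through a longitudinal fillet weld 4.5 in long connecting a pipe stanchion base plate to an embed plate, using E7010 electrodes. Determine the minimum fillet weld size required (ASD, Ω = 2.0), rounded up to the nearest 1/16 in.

E70XX → F_EXX = 70 ksi.
Total weld length L = 4.5 in.
Required throat t_e = P × Ω / (0.6 F_EXX × L) = 24.1 × 2.0 / (0.6 × 70 × 4.5) = 0.255 in.
Required leg w = t_e / 0.707 = 0.3607 in → use 3/8 in.

w = 3/8 in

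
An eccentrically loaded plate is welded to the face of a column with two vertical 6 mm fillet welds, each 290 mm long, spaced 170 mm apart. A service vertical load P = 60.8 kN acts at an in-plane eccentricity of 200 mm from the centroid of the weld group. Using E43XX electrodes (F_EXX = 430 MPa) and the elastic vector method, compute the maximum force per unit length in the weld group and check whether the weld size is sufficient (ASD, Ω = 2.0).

f_max ≈ 314 N/mm; adequate

Total weld length L_w = 580 mm. Treat welds as unit-width lines.
Polar moment about centroid: J = 2[d³/12 + d(b/2)²] = 2[290³/12 + 290×85²] = 8255000 mm³.
Direct shear f_v = P/L_w = 60.8×10³ / 580 = 104.8 N/mm (vertical).
Torsion M = P·e = 60.8×10³ × 200 = 12160000 N·mm.
Critical point at (x, y) = (85, 145) from centroid. f_tx = M·y/J = 213.6 N/mm; f_ty = M·x/J = 125.2 N/mm.
Resultant f_max = √[f_tx² + (f_v + f_ty)²] = √[213.6² + (104.8 + 125.2)²] = 313.9 N/mm.
Capacity per unit length: r_n/Ω = (1/2.0) × 0.6 × 430 × (0.707 × 6) = 547.2 N/mm.
313.9 ≤ 547.2 → adequate.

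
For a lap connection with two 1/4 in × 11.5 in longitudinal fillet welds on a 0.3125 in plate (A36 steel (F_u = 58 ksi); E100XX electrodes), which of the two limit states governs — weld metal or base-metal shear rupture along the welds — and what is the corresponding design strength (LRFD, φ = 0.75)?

φR_n ≈ 183 kips (weld metal governs)

E100XX → F_EXX = 100 ksi.
t_e = 0.707 × 0.25 = 0.1767 in; L = 23 in.
Weld metal: φR_n = 0.75 × 0.6 × 100 × 0.1767 × 23 = 182.9 kips.
Base metal (shear rupture): φR_n = 0.75 × 0.6 × 58 × 0.3125 × 23 = 187.6 kips.
Governing: weld metal.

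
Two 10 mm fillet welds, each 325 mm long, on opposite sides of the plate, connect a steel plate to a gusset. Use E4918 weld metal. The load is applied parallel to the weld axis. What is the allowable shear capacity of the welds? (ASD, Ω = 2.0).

R_n/Ω ≈ 676 kN

E49XX → F_EXX = 490 MPa.
Effective throat t_e = 0.707 × 10 = 7.07 mm.
Total length L = 650 mm; A_we = 7.07 × 650 = 4596 mm².
F_nw = 0.6 F_EXX = 0.6 × 490 = 294 MPa.
R_n = 294 × 4596 × 10⁻³ = 1351 kN; R_n/Ω = 1351/2.0 = 675.5 kN.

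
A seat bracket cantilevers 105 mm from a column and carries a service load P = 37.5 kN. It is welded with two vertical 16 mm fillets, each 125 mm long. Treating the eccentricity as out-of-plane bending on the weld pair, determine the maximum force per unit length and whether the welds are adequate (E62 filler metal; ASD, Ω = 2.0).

f_max ≈ 771 N/mm; adequate

E62XX → F_EXX = 620 MPa.
L_w = 2 × 125 = 250 mm; section modulus (unit throat) S = 2 × L²/6 = 5208 mm².
Direct shear f_v = P/L_w = 37.5×10³/250 = 150 N/mm.
Moment M = P × e = 37.5×10³ × 105 = 3937500 N·mm; bending f_b = M/S = 756 N/mm.
f_max = √(f_v² + f_b²) = √(150² + 756²) = 770.7 N/mm.
r_n/Ω = (1/2.0) × 0.6 × 620 × (0.707 × 16) = 2104 N/mm → adequate.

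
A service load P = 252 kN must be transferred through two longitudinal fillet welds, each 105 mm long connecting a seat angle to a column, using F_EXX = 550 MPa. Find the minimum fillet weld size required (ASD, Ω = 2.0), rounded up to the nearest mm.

w = 11 mm

Total weld length L = 210 mm.
Required throat t_e = P × Ω / (0.6 F_EXX × L) = 252 × 2.0 / (0.6 × 550 × 210 × 10⁻³) = 7.273 mm.
Required leg w = t_e / 0.707 = 10.29 mm → use 11 mm.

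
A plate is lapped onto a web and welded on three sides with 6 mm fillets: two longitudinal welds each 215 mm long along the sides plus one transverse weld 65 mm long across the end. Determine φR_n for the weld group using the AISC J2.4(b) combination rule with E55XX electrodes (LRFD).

E55XX → F_EXX = 550 MPa.
t_e = 0.707 × 6 = 4.242 mm.
R_nwl = 0.6 × 550 × 4.242 × 430 × 10⁻³ = 601.9 kN (longitudinal, 2 welds).
R_nwt = 0.6 × 550 × 4.242 × 65 × 10⁻³ = 90.99 kN (transverse, base value).
(i) R_nwl + R_nwt = 692.9 kN; (ii) 0.85 R_nwl + 1.5 R_nwt = 648.1 kN.
R_n = max = 692.9 kN [governs: (i)]; φR_n = 519.7 kN.

φR_n ≈ 520 kN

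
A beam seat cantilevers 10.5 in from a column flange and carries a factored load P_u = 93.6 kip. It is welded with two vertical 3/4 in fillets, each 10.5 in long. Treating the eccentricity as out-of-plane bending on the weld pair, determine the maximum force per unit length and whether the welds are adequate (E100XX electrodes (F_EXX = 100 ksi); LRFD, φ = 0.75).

L_w = 2 × 10.5 = 21 in; section modulus (unit throat) S = 2 × L²/6 = 36.75 in².
Direct shear f_v = P/L_w = 93.6/21 = 4.457 kip/in.
Moment M = P × e = 93.6 × 10.5 = 982.8 kip·in; bending f_b = M/S = 26.74 kip/in.
f_max = √(f_v² + f_b²) = √(4.457² + 26.74²) = 27.11 kip/in.
φr_n = 0.75 × 0.6 × 100 × (0.707 × 0.75) = 23.86 kip/in → NOT adequate.

f_max ≈ 27.1 kip/in; NOT adequate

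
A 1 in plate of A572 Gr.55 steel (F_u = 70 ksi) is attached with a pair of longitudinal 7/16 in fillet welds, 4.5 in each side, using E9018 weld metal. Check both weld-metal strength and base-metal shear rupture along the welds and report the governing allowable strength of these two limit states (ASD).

R_n/Ω ≈ 75.2 kips (weld metal governs)

E90XX → F_EXX = 90 ksi.
t_e = 0.707 × 0.4375 = 0.3093 in; L = 9 in.
Weld metal: R_n/Ω = (1/2.0) × 0.6 × 90 × 0.3093 × 9 = 75.16 kips.
Base metal (shear rupture): R_n/Ω = (1/2.0) × 0.6 × 70 × 1 × 9 = 189 kips.
Governing: weld metal.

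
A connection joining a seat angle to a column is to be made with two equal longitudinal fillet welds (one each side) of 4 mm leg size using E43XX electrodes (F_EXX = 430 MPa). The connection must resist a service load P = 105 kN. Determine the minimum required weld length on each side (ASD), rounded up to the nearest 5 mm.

Throat t_e = 0.707 × 4 = 2.828 mm.
r_n/Ω = (0.6 × 430 × 2.828) / 2.0 = 364.8 N/mm = 0.3648 kN/mm.
L_req = P / (r_n/Ω) = 105 / 0.3648 = 287.8 mm total.
Per side: 287.8 / 2 = 143.9 mm.
Round up → use L = 145 mm on each side.

L = 145 mm on each side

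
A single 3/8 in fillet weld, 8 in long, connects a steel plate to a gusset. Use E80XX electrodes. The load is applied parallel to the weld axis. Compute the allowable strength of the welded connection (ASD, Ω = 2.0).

E80XX → F_EXX = 80 ksi.
Effective throat t_e = 0.707 × 0.375 = 0.2651 in.
Total length L = 8 in; A_we = 0.2651 × 8 = 2.121 in².
F_nw = 0.6 F_EXX = 0.6 × 80 = 48 ksi.
R_n = 48 × 2.121 = 101.8 kip; R_n/Ω = 101.8/2.0 = 50.9 kip.

R_n/Ω ≈ 50.9 kip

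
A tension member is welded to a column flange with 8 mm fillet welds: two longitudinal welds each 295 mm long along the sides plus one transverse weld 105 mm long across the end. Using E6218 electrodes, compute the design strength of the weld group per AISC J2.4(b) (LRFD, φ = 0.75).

E62XX → F_EXX = 620 MPa.
t_e = 0.707 × 8 = 5.656 mm.
R_nwl = 0.6 × 620 × 5.656 × 590 × 10⁻³ = 1241 kN (longitudinal, 2 welds).
R_nwt = 0.6 × 620 × 5.656 × 105 × 10⁻³ = 220.9 kN (transverse, base value).
(i) R_nwl + R_nwt = 1462 kN; (ii) 0.85 R_nwl + 1.5 R_nwt = 1387 kN.
R_n = max = 1462 kN [governs: (i)]; φR_n = 1097 kN.

φR_n ≈ 1100 kN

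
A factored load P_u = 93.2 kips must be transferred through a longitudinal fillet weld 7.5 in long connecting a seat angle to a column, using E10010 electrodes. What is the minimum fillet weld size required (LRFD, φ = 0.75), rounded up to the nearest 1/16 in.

E100XX → F_EXX = 100 ksi.
Total weld length L = 7.5 in.
Required throat t_e = P_u / (φ × 0.6 F_EXX × L) = 93.2 / (0.75 × 0.6 × 100 × 7.5) = 0.2761 in.
Required leg w = t_e / 0.707 = 0.3906 in → use 7/16 in.

w = 7/16 in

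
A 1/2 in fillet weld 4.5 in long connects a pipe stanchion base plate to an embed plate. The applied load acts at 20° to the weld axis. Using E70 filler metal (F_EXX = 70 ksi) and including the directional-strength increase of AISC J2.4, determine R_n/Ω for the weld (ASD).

t_e = 0.707 × 0.5 = 0.3535 in; A_we = 0.3535 × 4.5 = 1.591 in².
Directional factor: 1.0 + 0.5 sin^1.5(20°) = 1.1.
F_nw = 0.6 × 70 × 1.1 = 46.2 ksi.
R_n/Ω = (46.2 × 1.591) / 2.0 = 36.75 kips.

R_n/Ω ≈ 36.7 kips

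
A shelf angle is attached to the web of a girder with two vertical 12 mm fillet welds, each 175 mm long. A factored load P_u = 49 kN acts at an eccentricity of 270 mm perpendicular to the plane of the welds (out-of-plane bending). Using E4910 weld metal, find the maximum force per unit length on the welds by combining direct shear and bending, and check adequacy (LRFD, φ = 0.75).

E49XX → F_EXX = 490 MPa.
L_w = 2 × 175 = 350 mm; section modulus (unit throat) S = 2 × L²/6 = 10210 mm².
Direct shear f_v = P/L_w = 49×10³/350 = 140 N/mm.
Moment M = P × e = 49×10³ × 270 = 13230000 N·mm; bending f_b = M/S = 1296 N/mm.
f_max = √(f_v² + f_b²) = √(140² + 1296²) = 1304 N/mm.
φr_n = 0.75 × 0.6 × 490 × (0.707 × 12) = 1871 N/mm → adequate.

f_max ≈ 1300 N/mm; adequate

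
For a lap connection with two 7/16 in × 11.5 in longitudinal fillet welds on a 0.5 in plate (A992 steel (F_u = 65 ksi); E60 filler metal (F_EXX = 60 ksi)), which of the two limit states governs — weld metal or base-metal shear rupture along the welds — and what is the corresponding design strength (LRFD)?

t_e = 0.707 × 0.4375 = 0.3093 in; L = 23 in.
Weld metal: φR_n = 0.75 × 0.6 × 60 × 0.3093 × 23 = 192.1 kip.
Base metal (shear rupture): φR_n = 0.75 × 0.6 × 65 × 0.5 × 23 = 336.4 kip.
Governing: weld metal.

φR_n ≈ 192 kip (weld metal governs)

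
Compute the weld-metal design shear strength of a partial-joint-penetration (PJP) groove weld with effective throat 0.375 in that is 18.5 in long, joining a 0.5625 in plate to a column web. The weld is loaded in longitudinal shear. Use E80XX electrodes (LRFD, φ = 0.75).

φR_n ≈ 250 kips

E80XX → F_EXX = 80 ksi.
Effective throat (given) t_e = 0.375 in.
A_we = 0.375 × 18.5 = 6.938 in².
F_nw = 0.6 F_EXX = 48 ksi.
φR_n = 0.75 × 48 × 6.938 = 249.8 kips.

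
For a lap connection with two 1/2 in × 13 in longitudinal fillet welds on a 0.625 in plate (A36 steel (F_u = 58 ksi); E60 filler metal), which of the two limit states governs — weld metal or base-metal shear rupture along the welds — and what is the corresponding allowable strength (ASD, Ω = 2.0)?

E60XX → F_EXX = 60 ksi.
t_e = 0.707 × 0.5 = 0.3535 in; L = 26 in.
Weld metal: R_n/Ω = (1/2.0) × 0.6 × 60 × 0.3535 × 26 = 165.4 kips.
Base metal (shear rupture): R_n/Ω = (1/2.0) × 0.6 × 58 × 0.625 × 26 = 282.8 kips.
Governing: weld metal.

R_n/Ω ≈ 165 kips (weld metal governs)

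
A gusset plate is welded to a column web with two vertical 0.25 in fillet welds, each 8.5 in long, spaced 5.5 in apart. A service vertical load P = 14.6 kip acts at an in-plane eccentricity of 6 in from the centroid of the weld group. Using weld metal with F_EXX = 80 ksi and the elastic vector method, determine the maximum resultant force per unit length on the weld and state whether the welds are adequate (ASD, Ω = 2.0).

f_max ≈ 2.49 kip/in; adequate

Total weld length L_w = 17 in. Treat welds as unit-width lines.
Polar moment about centroid: J = 2[d³/12 + d(b/2)²] = 2[8.5³/12 + 8.5×2.75²] = 230.9 in³.
Direct shear f_v = P/L_w = 14.6 / 17 = 0.8588 kip/in (vertical).
Torsion M = P·e = 14.6 × 6 = 87.6 kip·in.
Critical point at (x, y) = (2.75, 4.25) from centroid. f_tx = M·y/J = 1.612 kip/in; f_ty = M·x/J = 1.043 kip/in.
Resultant f_max = √[f_tx² + (f_v + f_ty)²] = √[1.612² + (0.8588 + 1.043)²] = 2.493 kip/in.
Capacity per unit length: r_n/Ω = (1/2.0) × 0.6 × 80 × (0.707 × 0.25) = 4.242 kip/in.
2.493 ≤ 4.242 → adequate.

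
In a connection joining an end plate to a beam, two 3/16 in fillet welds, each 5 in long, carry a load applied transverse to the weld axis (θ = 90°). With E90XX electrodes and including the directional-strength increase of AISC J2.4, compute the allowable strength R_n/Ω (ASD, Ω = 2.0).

R_n/Ω ≈ 53.7 kips

E90XX → F_EXX = 90 ksi.
t_e = 0.707 × 0.1875 = 0.1326 in; A_we = 0.1326 × 10 = 1.326 in².
Directional factor: 1.0 + 0.5 sin^1.5(90°) = 1.5.
F_nw = 0.6 × 90 × 1.5 = 81 ksi.
R_n/Ω = (81 × 1.326) / 2.0 = 53.69 kips.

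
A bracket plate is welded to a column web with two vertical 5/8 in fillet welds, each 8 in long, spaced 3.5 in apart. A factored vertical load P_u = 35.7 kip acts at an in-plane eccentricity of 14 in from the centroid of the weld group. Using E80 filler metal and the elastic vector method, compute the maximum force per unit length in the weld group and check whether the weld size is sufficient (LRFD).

f_max ≈ 17.3 kip/in; NOT adequate

E80XX → F_EXX = 80 ksi.
Total weld length L_w = 16 in. Treat welds as unit-width lines.
Polar moment about centroid: J = 2[d³/12 + d(b/2)²] = 2[8³/12 + 8×1.75²] = 134.3 in³.
Direct shear f_v = P/L_w = 35.7 / 16 = 2.231 kip/in (vertical).
Torsion M = P·e = 35.7 × 14 = 499.8 kip·in.
Critical point at (x, y) = (1.75, 4) from centroid. f_tx = M·y/J = 14.88 kip/in; f_ty = M·x/J = 6.511 kip/in.
Resultant f_max = √[f_tx² + (f_v + f_ty)²] = √[14.88² + (2.231 + 6.511)²] = 17.26 kip/in.
Capacity per unit length: φr_n = 0.75 × 0.6 × 80 × (0.707 × 0.625) = 15.91 kip/in.
17.26 > 15.91 → NOT adequate.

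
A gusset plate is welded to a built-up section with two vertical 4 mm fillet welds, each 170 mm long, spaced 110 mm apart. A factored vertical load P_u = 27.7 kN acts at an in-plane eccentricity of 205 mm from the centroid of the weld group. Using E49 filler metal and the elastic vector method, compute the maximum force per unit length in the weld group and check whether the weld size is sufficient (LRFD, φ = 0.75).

E49XX → F_EXX = 490 MPa.
Total weld length L_w = 340 mm. Treat welds as unit-width lines.
Polar moment about centroid: J = 2[d³/12 + d(b/2)²] = 2[170³/12 + 170×55²] = 1847000 mm³.
Direct shear f_v = P/L_w = 27.7×10³ / 340 = 81.47 N/mm (vertical).
Torsion M = P·e = 27.7×10³ × 205 = 5678500 N·mm.
Critical point at (x, y) = (55, 85) from centroid. f_tx = M·y/J = 261.3 N/mm; f_ty = M·x/J = 169.1 N/mm.
Resultant f_max = √[f_tx² + (f_v + f_ty)²] = √[261.3² + (81.47 + 169.1)²] = 362 N/mm.
Capacity per unit length: φr_n = 0.75 × 0.6 × 490 × (0.707 × 4) = 623.6 N/mm.
362 ≤ 623.6 → adequate.

f_max ≈ 362 N/mm; adequate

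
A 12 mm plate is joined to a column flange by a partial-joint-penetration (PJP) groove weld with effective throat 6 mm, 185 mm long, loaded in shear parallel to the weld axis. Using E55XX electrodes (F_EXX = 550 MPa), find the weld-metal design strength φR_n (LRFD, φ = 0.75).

Effective throat (given) t_e = 6 mm.
A_we = 6 × 185 = 1110 mm².
F_nw = 0.6 F_EXX = 330 MPa.
φR_n = 0.75 × 330 × 1110 × 10⁻³ = 274.7 kN.

φR_n ≈ 275 kN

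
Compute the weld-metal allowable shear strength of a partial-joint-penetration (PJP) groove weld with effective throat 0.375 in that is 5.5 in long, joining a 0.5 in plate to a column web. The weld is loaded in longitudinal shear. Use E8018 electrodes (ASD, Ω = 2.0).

E80XX → F_EXX = 80 ksi.
Effective throat (given) t_e = 0.375 in.
A_we = 0.375 × 5.5 = 2.062 in².
F_nw = 0.6 F_EXX = 48 ksi.
R_n/Ω = (48 × 2.062) / 2.0 = 49.5 kips.

R_n/Ω ≈ 49.5 kips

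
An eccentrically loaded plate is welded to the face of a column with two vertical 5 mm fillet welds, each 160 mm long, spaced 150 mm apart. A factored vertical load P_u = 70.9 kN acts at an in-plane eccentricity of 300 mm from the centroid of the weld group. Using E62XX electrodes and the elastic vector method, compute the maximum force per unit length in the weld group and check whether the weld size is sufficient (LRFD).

E62XX → F_EXX = 620 MPa.
Total weld length L_w = 320 mm. Treat welds as unit-width lines.
Polar moment about centroid: J = 2[d³/12 + d(b/2)²] = 2[160³/12 + 160×75²] = 2483000 mm³.
Direct shear f_v = P/L_w = 70.9×10³ / 320 = 221.6 N/mm (vertical).
Torsion M = P·e = 70.9×10³ × 300 = 21270000 N·mm.
Critical point at (x, y) = (75, 80) from centroid. f_tx = M·y/J = 685.4 N/mm; f_ty = M·x/J = 642.6 N/mm.
Resultant f_max = √[f_tx² + (f_v + f_ty)²] = √[685.4² + (221.6 + 642.6)²] = 1103 N/mm.
Capacity per unit length: φr_n = 0.75 × 0.6 × 620 × (0.707 × 5) = 986.3 N/mm.
1103 > 986.3 → NOT adequate.

f_max ≈ 1100 N/mm; NOT adequate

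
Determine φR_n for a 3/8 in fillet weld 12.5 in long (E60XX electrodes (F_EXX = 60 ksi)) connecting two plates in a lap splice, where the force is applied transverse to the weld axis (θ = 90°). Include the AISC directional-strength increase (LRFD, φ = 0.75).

t_e = 0.707 × 0.375 = 0.2651 in; A_we = 0.2651 × 12.5 = 3.314 in².
Directional factor: 1.0 + 0.5 sin^1.5(90°) = 1.5.
F_nw = 0.6 × 60 × 1.5 = 54 ksi.
φR_n = 0.75 × 54 × 3.314 = 134.2 kip.

φR_n ≈ 134 kip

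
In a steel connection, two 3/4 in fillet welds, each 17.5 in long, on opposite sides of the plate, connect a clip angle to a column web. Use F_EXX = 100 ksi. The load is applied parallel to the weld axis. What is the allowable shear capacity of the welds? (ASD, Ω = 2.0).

R_n/Ω ≈ 557 kips

Effective throat t_e = 0.707 × 0.75 = 0.5302 in.
Total length L = 35 in; A_we = 0.5302 × 35 = 18.56 in².
F_nw = 0.6 F_EXX = 0.6 × 100 = 60 ksi.
R_n = 60 × 18.56 = 1114 kips; R_n/Ω = 1114/2.0 = 556.8 kips.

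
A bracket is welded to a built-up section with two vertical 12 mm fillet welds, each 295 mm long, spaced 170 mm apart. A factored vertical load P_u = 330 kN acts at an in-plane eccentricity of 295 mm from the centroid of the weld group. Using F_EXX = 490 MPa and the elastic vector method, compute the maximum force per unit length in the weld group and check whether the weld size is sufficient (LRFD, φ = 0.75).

f_max ≈ 2270 N/mm; NOT adequate

Total weld length L_w = 590 mm. Treat welds as unit-width lines.
Polar moment about centroid: J = 2[d³/12 + d(b/2)²] = 2[295³/12 + 295×85²] = 8541000 mm³.
Direct shear f_v = P/L_w = 330×10³ / 590 = 559.3 N/mm (vertical).
Torsion M = P·e = 330×10³ × 295 = 97350000 N·mm.
Critical point at (x, y) = (85, 147.5) from centroid. f_tx = M·y/J = 1681 N/mm; f_ty = M·x/J = 968.8 N/mm.
Resultant f_max = √[f_tx² + (f_v + f_ty)²] = √[1681² + (559.3 + 968.8)²] = 2272 N/mm.
Capacity per unit length: φr_n = 0.75 × 0.6 × 490 × (0.707 × 12) = 1871 N/mm.
2272 > 1871 → NOT adequate.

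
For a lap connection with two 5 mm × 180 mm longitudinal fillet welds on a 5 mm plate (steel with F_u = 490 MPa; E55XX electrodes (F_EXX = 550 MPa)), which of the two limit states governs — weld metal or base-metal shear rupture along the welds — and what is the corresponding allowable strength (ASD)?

t_e = 0.707 × 5 = 3.535 mm; L = 360 mm.
Weld metal: R_n/Ω = (1/2.0) × 0.6 × 550 × 3.535 × 360 × 10⁻³ = 210 kN.
Base metal (shear rupture): R_n/Ω = (1/2.0) × 0.6 × 490 × 5 × 360 × 10⁻³ = 264.6 kN.
Governing: weld metal.

R_n/Ω ≈ 210 kN (weld metal governs)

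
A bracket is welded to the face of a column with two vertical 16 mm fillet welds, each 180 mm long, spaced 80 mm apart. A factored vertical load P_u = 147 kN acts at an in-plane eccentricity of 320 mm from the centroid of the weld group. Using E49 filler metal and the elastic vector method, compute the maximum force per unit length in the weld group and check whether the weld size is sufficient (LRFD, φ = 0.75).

E49XX → F_EXX = 490 MPa.
Total weld length L_w = 360 mm. Treat welds as unit-width lines.
Polar moment about centroid: J = 2[d³/12 + d(b/2)²] = 2[180³/12 + 180×40²] = 1548000 mm³.
Direct shear f_v = P/L_w = 147×10³ / 360 = 408.3 N/mm (vertical).
Torsion M = P·e = 147×10³ × 320 = 47040000 N·mm.
Critical point at (x, y) = (40, 90) from centroid. f_tx = M·y/J = 2735 N/mm; f_ty = M·x/J = 1216 N/mm.
Resultant f_max = √[f_tx² + (f_v + f_ty)²] = √[2735² + (408.3 + 1216)²] = 3181 N/mm.
Capacity per unit length: φr_n = 0.75 × 0.6 × 490 × (0.707 × 16) = 2494 N/mm.
3181 > 2494 → NOT adequate.

f_max ≈ 3180 N/mm; NOT adequate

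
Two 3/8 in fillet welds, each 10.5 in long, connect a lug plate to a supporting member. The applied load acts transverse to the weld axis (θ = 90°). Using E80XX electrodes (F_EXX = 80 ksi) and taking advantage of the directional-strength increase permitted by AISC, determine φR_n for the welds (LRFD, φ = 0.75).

φR_n ≈ 301 kips

t_e = 0.707 × 0.375 = 0.2651 in; A_we = 0.2651 × 21 = 5.568 in².
Directional factor: 1.0 + 0.5 sin^1.5(90°) = 1.5.
F_nw = 0.6 × 80 × 1.5 = 72 ksi.
φR_n = 0.75 × 72 × 5.568 = 300.7 kips.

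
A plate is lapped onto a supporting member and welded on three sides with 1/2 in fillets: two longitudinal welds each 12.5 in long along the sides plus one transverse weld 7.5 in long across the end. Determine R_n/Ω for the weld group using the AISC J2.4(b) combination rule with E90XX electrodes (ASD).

R_n/Ω ≈ 310 kip

E90XX → F_EXX = 90 ksi.
t_e = 0.707 × 0.5 = 0.3535 in.
R_nwl = 0.6 × 90 × 0.3535 × 25 = 477.2 kip (longitudinal, 2 welds).
R_nwt = 0.6 × 90 × 0.3535 × 7.5 = 143.2 kip (transverse, base value).
(i) R_nwl + R_nwt = 620.4 kip; (ii) 0.85 R_nwl + 1.5 R_nwt = 620.4 kip.
R_n = max = 620.4 kip [governs: (ii)]; R_n/Ω = 310.2 kip.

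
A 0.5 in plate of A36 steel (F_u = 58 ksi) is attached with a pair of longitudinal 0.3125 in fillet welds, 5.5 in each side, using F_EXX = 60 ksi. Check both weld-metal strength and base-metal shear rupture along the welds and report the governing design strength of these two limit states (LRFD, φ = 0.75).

φR_n ≈ 65.6 kips (weld metal governs)

t_e = 0.707 × 0.3125 = 0.2209 in; L = 11 in.
Weld metal: φR_n = 0.75 × 0.6 × 60 × 0.2209 × 11 = 65.62 kips.
Base metal (shear rupture): φR_n = 0.75 × 0.6 × 58 × 0.5 × 11 = 143.5 kips.
Governing: weld metal.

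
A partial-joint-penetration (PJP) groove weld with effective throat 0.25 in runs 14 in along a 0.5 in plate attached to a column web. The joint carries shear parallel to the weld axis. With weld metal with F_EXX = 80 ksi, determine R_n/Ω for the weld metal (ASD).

R_n/Ω ≈ 84 kips

Effective throat (given) t_e = 0.25 in.
A_we = 0.25 × 14 = 3.5 in².
F_nw = 0.6 F_EXX = 48 ksi.
R_n/Ω = (48 × 3.5) / 2.0 = 84 kips.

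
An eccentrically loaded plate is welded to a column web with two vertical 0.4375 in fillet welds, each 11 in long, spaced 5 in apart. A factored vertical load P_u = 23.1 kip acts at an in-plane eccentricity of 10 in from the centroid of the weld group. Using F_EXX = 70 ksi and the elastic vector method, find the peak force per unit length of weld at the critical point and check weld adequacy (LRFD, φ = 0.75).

f_max ≈ 4.42 kip/in; adequate

Total weld length L_w = 22 in. Treat welds as unit-width lines.
Polar moment about centroid: J = 2[d³/12 + d(b/2)²] = 2[11³/12 + 11×2.5²] = 359.3 in³.
Direct shear f_v = P/L_w = 23.1 / 22 = 1.05 kip/in (vertical).
Torsion M = P·e = 23.1 × 10 = 231 kip·in.
Critical point at (x, y) = (2.5, 5.5) from centroid. f_tx = M·y/J = 3.536 kip/in; f_ty = M·x/J = 1.607 kip/in.
Resultant f_max = √[f_tx² + (f_v + f_ty)²] = √[3.536² + (1.05 + 1.607)²] = 4.423 kip/in.
Capacity per unit length: φr_n = 0.75 × 0.6 × 70 × (0.707 × 0.4375) = 9.743 kip/in.
4.423 ≤ 9.743 → adequate.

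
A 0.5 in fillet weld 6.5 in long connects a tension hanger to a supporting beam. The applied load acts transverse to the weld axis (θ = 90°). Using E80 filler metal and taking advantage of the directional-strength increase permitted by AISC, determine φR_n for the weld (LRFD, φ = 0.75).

φR_n ≈ 124 kip

E80XX → F_EXX = 80 ksi.
t_e = 0.707 × 0.5 = 0.3535 in; A_we = 0.3535 × 6.5 = 2.298 in².
Directional factor: 1.0 + 0.5 sin^1.5(90°) = 1.5.
F_nw = 0.6 × 80 × 1.5 = 72 ksi.
φR_n = 0.75 × 72 × 2.298 = 124.1 kip.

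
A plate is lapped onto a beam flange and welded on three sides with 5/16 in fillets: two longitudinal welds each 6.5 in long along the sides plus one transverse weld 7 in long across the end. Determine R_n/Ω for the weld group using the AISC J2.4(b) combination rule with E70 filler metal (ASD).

R_n/Ω ≈ 100 kip

E70XX → F_EXX = 70 ksi.
t_e = 0.707 × 0.3125 = 0.2209 in.
R_nwl = 0.6 × 70 × 0.2209 × 13 = 120.6 kip (longitudinal, 2 welds).
R_nwt = 0.6 × 70 × 0.2209 × 7 = 64.96 kip (transverse, base value).
(i) R_nwl + R_nwt = 185.6 kip; (ii) 0.85 R_nwl + 1.5 R_nwt = 200 kip.
R_n = max = 200 kip [governs: (ii)]; R_n/Ω = 99.99 kip.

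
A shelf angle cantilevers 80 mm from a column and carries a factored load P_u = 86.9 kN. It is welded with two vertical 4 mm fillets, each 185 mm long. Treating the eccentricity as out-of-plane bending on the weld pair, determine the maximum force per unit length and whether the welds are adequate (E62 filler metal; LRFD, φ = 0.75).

f_max ≈ 653 N/mm; adequate

E62XX → F_EXX = 620 MPa.
L_w = 2 × 185 = 370 mm; section modulus (unit throat) S = 2 × L²/6 = 11410 mm².
Direct shear f_v = P/L_w = 86.9×10³/370 = 234.9 N/mm.
Moment M = P × e = 86.9×10³ × 80 = 6952000 N·mm; bending f_b = M/S = 609.4 N/mm.
f_max = √(f_v² + f_b²) = √(234.9² + 609.4²) = 653.1 N/mm.
φr_n = 0.75 × 0.6 × 620 × (0.707 × 4) = 789 N/mm → adequate.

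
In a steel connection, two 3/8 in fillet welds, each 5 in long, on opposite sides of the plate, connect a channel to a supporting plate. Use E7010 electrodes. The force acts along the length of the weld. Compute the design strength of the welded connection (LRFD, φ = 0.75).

φR_n ≈ 83.5 kip

E70XX → F_EXX = 70 ksi.
Effective throat t_e = 0.707 × 0.375 = 0.2651 in.
Total length L = 10 in; A_we = 0.2651 × 10 = 2.651 in².
F_nw = 0.6 F_EXX = 0.6 × 70 = 42 ksi.
φR_n = 0.75 × 42 × 2.651 = 83.51 kip.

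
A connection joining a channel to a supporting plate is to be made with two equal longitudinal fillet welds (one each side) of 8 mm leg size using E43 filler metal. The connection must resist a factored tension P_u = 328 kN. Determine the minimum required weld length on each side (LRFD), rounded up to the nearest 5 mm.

L = 150 mm on each side

E43XX → F_EXX = 430 MPa.
Throat t_e = 0.707 × 8 = 5.656 mm.
φr_n = 0.75 × 0.6 × 430 × 5.656 × 10⁻³ = 1.094 kN/mm.
L_req = P_u / φr_n = 328 / 1.094 = 299.7 mm total.
Per side: 299.7 / 2 = 149.8 mm.
Round up → use L = 150 mm on each side.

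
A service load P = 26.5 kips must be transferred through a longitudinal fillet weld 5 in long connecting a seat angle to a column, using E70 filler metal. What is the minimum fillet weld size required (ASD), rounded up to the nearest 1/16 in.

E70XX → F_EXX = 70 ksi.
Total weld length L = 5 in.
Required throat t_e = P × Ω / (0.6 F_EXX × L) = 26.5 × 2.0 / (0.6 × 70 × 5) = 0.2524 in.
Required leg w = t_e / 0.707 = 0.357 in → use 3/8 in.

w = 3/8 in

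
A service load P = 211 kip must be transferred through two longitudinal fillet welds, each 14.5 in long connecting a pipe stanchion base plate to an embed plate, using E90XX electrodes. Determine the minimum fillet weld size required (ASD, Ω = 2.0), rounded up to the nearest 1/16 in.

E90XX → F_EXX = 90 ksi.
Total weld length L = 29 in.
Required throat t_e = P × Ω / (0.6 F_EXX × L) = 211 × 2.0 / (0.6 × 90 × 29) = 0.2695 in.
Required leg w = t_e / 0.707 = 0.3812 in → use 7/16 in.

w = 7/16 in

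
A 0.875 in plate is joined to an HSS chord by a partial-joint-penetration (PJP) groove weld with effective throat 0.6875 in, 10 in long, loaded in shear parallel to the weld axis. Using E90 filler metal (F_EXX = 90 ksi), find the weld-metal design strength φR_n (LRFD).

φR_n ≈ 278 kip

Effective throat (given) t_e = 0.6875 in.
A_we = 0.6875 × 10 = 6.875 in².
F_nw = 0.6 F_EXX = 54 ksi.
φR_n = 0.75 × 54 × 6.875 = 278.4 kip.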